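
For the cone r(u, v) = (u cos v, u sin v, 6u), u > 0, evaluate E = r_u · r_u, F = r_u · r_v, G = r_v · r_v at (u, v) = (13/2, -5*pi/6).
E = 37;  F = 0;  G = 169/4

Partials: r_u = (cos(v), sin(v), 6), r_v = (-u*sin(v), u*cos(v), 0). As functions of (u, v):
  E = r_u · r_u = 37,
  F = r_u · r_v = 0,
  G = r_v · r_v = u^2.
Evaluating at (u, v) = (13/2, -5*pi/6): E = 37, F = 0, G = 169/4.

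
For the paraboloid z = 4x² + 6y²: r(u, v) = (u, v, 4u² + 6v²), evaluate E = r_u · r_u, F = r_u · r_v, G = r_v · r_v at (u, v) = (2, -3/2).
E = 257;  F = -288;  G = 325

Partials: r_u = (1, 0, 8*u), r_v = (0, 1, 12*v). As functions of (u, v):
  E = r_u · r_u = 64*u^2 + 1,
  F = r_u · r_v = 96*u*v,
  G = r_v · r_v = 144*v^2 + 1.
Evaluating at (u, v) = (2, -3/2): E = 257, F = -288, G = 325.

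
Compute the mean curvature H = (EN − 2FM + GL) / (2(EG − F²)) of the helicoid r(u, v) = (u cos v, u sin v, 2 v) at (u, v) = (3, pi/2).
H = 0

With E = 1, F = 0, G = u^2 + 4, L = 0, M = -2/sqrt(u^2 + 4), N = 0, assemble
  H = (EN − 2FM + GL) / (2(EG − F²)) = 0.
At (u, v) = (3, pi/2): H = 0.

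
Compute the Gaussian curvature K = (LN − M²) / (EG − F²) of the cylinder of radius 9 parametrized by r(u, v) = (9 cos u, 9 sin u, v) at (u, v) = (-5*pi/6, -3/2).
K = 0

Coefficients of the first fundamental form: E = 81, F = 0, G = 1.
Coefficients of the second fundamental form: L = -9, M = 0, N = 0.
Assemble K = (LN − M²)/(EG − F²) = 0. At (u, v) = (-5*pi/6, -3/2): K = 0.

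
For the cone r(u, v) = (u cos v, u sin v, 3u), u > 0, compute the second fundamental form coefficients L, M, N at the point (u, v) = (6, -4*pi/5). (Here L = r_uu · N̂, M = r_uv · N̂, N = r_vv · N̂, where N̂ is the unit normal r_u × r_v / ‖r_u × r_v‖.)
L = 0;  M = 0;  N = 9*sqrt(10)/5

Compute the unit normal N̂(u, v) = (-3*sqrt(10)*u*cos(v)/(10*Abs(u)), -3*sqrt(10)*u*sin(v)/(10*Abs(u)), sqrt(10)*u/(10*Abs(u))), and the second partials r_uu, r_uv, r_vv. Take dot products:
  L(u, v) = r_uu · N̂ = 0,
  M(u, v) = r_uv · N̂ = 0,
  N(u, v) = r_vv · N̂ = 3*sqrt(10)*u^2/(10*Abs(u)).
Evaluating at (u, v) = (6, -4*pi/5):
  L = 0, M = 0, N = 9*sqrt(10)/5.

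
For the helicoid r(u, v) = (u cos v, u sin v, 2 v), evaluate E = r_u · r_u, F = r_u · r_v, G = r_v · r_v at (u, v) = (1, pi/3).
E = 1;  F = 0;  G = 5

Partials: r_u = (cos(v), sin(v), 0), r_v = (-u*sin(v), u*cos(v), 2). As functions of (u, v):
  E = r_u · r_u = 1,
  F = r_u · r_v = 0,
  G = r_v · r_v = u^2 + 4.
Evaluating at (u, v) = (1, pi/3): E = 1, F = 0, G = 5.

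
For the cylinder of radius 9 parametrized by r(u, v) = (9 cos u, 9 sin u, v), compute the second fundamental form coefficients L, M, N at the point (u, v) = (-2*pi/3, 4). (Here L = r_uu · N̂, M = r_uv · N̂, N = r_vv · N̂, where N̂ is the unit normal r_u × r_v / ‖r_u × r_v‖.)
L = -9;  M = 0;  N = 0

Compute the unit normal N̂(u, v) = (cos(u), sin(u), 0), and the second partials r_uu, r_uv, r_vv. Take dot products:
  L(u, v) = r_uu · N̂ = -9,
  M(u, v) = r_uv · N̂ = 0,
  N(u, v) = r_vv · N̂ = 0.
Evaluating at (u, v) = (-2*pi/3, 4):
  L = -9, M = 0, N = 0.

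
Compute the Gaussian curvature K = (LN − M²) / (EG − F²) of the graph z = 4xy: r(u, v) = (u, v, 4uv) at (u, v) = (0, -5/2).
K = -16/10201

Coefficients of the first fundamental form: E = 16*v^2 + 1, F = 16*u*v, G = 16*u^2 + 1.
Coefficients of the second fundamental form: L = 0, M = 4/sqrt(16*u^2 + 16*v^2 + 1), N = 0.
Assemble K = (LN − M²)/(EG − F²) = -16/(256*u^4 + 512*u^2*v^2 + 32*u^2 + 256*v^4 + 32*v^2 + 1). At (u, v) = (0, -5/2): K = -16/10201.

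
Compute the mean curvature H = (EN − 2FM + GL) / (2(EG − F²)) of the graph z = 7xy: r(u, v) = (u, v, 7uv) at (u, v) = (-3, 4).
H = 1029*sqrt(1226)/375769

With E = 49*v^2 + 1, F = 49*u*v, G = 49*u^2 + 1, L = 0, M = 7/sqrt(49*u^2 + 49*v^2 + 1), N = 0, assemble
  H = (EN − 2FM + GL) / (2(EG − F²)) = -343*u*v/(49*u^2 + 49*v^2 + 1)^(3/2).
At (u, v) = (-3, 4): H = 1029*sqrt(1226)/375769.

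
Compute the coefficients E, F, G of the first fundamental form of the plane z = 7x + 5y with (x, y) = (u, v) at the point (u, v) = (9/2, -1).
E = 50;  F = 35;  G = 26

Partials: r_u = (1, 0, 7), r_v = (0, 1, 5). As functions of (u, v):
  E = r_u · r_u = 50,
  F = r_u · r_v = 35,
  G = r_v · r_v = 26.
Evaluating at (u, v) = (9/2, -1): E = 50, F = 35, G = 26.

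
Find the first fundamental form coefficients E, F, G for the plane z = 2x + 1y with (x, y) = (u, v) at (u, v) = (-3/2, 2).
E = 5;  F = 2;  G = 2

Partials: r_u = (1, 0, 2), r_v = (0, 1, 1). As functions of (u, v):
  E = r_u · r_u = 5,
  F = r_u · r_v = 2,
  G = r_v · r_v = 2.
Evaluating at (u, v) = (-3/2, 2): E = 5, F = 2, G = 2.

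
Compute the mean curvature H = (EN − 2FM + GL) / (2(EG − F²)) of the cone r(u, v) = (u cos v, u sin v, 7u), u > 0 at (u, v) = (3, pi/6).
H = 7*sqrt(2)/60

With E = 50, F = 0, G = u^2, L = 0, M = 0, N = 7*sqrt(2)*u^2/(10*Abs(u)), assemble
  H = (EN − 2FM + GL) / (2(EG − F²)) = 7*sqrt(2)/(20*Abs(u)).
At (u, v) = (3, pi/6): H = 7*sqrt(2)/60.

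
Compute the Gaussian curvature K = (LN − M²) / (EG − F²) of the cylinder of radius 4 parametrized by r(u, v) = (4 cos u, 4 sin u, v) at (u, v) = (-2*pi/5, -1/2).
K = 0

Coefficients of the first fundamental form: E = 16, F = 0, G = 1.
Coefficients of the second fundamental form: L = -4, M = 0, N = 0.
Assemble K = (LN − M²)/(EG − F²) = 0. At (u, v) = (-2*pi/5, -1/2): K = 0.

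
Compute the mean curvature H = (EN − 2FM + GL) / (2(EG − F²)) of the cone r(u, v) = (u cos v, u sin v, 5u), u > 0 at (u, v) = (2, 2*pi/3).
H = 5*sqrt(26)/104

With E = 26, F = 0, G = u^2, L = 0, M = 0, N = 5*sqrt(26)*u^2/(26*Abs(u)), assemble
  H = (EN − 2FM + GL) / (2(EG − F²)) = 5*sqrt(26)/(52*Abs(u)).
At (u, v) = (2, 2*pi/3): H = 5*sqrt(26)/104.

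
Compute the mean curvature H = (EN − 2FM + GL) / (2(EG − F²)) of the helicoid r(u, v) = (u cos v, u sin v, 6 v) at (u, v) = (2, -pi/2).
H = 0

With E = 1, F = 0, G = u^2 + 36, L = 0, M = -6/sqrt(u^2 + 36), N = 0, assemble
  H = (EN − 2FM + GL) / (2(EG − F²)) = 0.
At (u, v) = (2, -pi/2): H = 0.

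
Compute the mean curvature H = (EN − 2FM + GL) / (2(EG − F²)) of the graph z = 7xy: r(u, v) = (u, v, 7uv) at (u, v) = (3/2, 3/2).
H = -3087*sqrt(886)/392498

With E = 49*v^2 + 1, F = 49*u*v, G = 49*u^2 + 1, L = 0, M = 7/sqrt(49*u^2 + 49*v^2 + 1), N = 0, assemble
  H = (EN − 2FM + GL) / (2(EG − F²)) = -343*u*v/(49*u^2 + 49*v^2 + 1)^(3/2).
At (u, v) = (3/2, 3/2): H = -3087*sqrt(886)/392498.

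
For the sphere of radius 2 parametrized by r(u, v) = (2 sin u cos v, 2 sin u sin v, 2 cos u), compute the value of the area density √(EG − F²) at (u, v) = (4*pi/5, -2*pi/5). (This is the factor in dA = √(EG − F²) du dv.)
√(EG − F²)|_{(4*pi/5, -2*pi/5)} = sqrt(10 - 2*sqrt(5))

E = 4, F = 0, G = 4*sin(u)^2, so EG − F² = 16*sin(u)^2. Taking the positive square root: √(EG − F²) = 4*Abs(sin(u)). At (u, v) = (4*pi/5, -2*pi/5): sqrt(10 - 2*sqrt(5)).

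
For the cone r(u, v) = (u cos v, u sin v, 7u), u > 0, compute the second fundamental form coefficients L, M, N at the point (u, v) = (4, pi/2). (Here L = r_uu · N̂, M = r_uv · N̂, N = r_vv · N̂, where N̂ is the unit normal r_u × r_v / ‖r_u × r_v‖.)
L = 0;  M = 0;  N = 14*sqrt(2)/5

Compute the unit normal N̂(u, v) = (-7*sqrt(2)*u*cos(v)/(10*Abs(u)), -7*sqrt(2)*u*sin(v)/(10*Abs(u)), sqrt(2)*u/(10*Abs(u))), and the second partials r_uu, r_uv, r_vv. Take dot products:
  L(u, v) = r_uu · N̂ = 0,
  M(u, v) = r_uv · N̂ = 0,
  N(u, v) = r_vv · N̂ = 7*sqrt(2)*u^2/(10*Abs(u)).
Evaluating at (u, v) = (4, pi/2):
  L = 0, M = 0, N = 14*sqrt(2)/5.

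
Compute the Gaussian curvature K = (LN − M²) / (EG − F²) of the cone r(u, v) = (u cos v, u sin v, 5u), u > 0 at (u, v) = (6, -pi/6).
K = 0

Coefficients of the first fundamental form: E = 26, F = 0, G = u^2.
Coefficients of the second fundamental form: L = 0, M = 0, N = 5*sqrt(26)*u^2/(26*Abs(u)).
Assemble K = (LN − M²)/(EG − F²) = 0. At (u, v) = (6, -pi/6): K = 0.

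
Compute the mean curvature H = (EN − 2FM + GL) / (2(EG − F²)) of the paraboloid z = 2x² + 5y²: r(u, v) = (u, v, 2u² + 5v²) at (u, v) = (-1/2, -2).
H = 827*sqrt(5)/18225

With E = 16*u^2 + 1, F = 40*u*v, G = 100*v^2 + 1, L = 4/sqrt(16*u^2 + 100*v^2 + 1), M = 0, N = 10/sqrt(16*u^2 + 100*v^2 + 1), assemble
  H = (EN − 2FM + GL) / (2(EG − F²)) = (80*u^2 + 200*v^2 + 7)/(16*u^2 + 100*v^2 + 1)^(3/2).
At (u, v) = (-1/2, -2): H = 827*sqrt(5)/18225.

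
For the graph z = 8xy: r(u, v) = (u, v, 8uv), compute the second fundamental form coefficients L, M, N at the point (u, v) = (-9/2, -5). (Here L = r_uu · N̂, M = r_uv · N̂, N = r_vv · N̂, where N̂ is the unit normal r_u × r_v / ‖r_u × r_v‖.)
L = 0;  M = 8*sqrt(2897)/2897;  N = 0

Compute the unit normal N̂(u, v) = (-8*v/sqrt(64*u^2 + 64*v^2 + 1), -8*u/sqrt(64*u^2 + 64*v^2 + 1), 1/sqrt(64*u^2 + 64*v^2 + 1)), and the second partials r_uu, r_uv, r_vv. Take dot products:
  L(u, v) = r_uu · N̂ = 0,
  M(u, v) = r_uv · N̂ = 8/sqrt(64*u^2 + 64*v^2 + 1),
  N(u, v) = r_vv · N̂ = 0.
Evaluating at (u, v) = (-9/2, -5):
  L = 0, M = 8*sqrt(2897)/2897, N = 0.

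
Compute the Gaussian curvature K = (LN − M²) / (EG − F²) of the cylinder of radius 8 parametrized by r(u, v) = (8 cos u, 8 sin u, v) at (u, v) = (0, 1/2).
K = 0

Coefficients of the first fundamental form: E = 64, F = 0, G = 1.
Coefficients of the second fundamental form: L = -8, M = 0, N = 0.
Assemble K = (LN − M²)/(EG − F²) = 0. At (u, v) = (0, 1/2): K = 0.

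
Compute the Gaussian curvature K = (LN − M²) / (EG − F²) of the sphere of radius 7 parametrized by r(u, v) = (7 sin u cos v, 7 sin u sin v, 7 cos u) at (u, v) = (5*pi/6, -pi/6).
K = 1/49

Coefficients of the first fundamental form: E = 49, F = 0, G = 49*sin(u)^2.
Coefficients of the second fundamental form: L = -7*sin(u)/Abs(sin(u)), M = 0, N = -7*sin(u)^3/Abs(sin(u)).
Assemble K = (LN − M²)/(EG − F²) = 1/49. At (u, v) = (5*pi/6, -pi/6): K = 1/49.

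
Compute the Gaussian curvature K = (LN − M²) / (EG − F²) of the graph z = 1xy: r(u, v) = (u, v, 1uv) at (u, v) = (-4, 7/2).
K = -16/13689

Coefficients of the first fundamental form: E = v^2 + 1, F = u*v, G = u^2 + 1.
Coefficients of the second fundamental form: L = 0, M = 1/sqrt(u^2 + v^2 + 1), N = 0.
Assemble K = (LN − M²)/(EG − F²) = 1/((u^2*v^2 - (u^2 + 1)*(v^2 + 1))*(u^2 + v^2 + 1)). At (u, v) = (-4, 7/2): K = -16/13689.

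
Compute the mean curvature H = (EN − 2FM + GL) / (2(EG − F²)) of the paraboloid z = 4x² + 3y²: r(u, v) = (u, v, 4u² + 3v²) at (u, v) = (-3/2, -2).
H = 1015/4913

With E = 64*u^2 + 1, F = 48*u*v, G = 36*v^2 + 1, L = 8/sqrt(64*u^2 + 36*v^2 + 1), M = 0, N = 6/sqrt(64*u^2 + 36*v^2 + 1), assemble
  H = (EN − 2FM + GL) / (2(EG − F²)) = (192*u^2 + 144*v^2 + 7)/(64*u^2 + 36*v^2 + 1)^(3/2).
At (u, v) = (-3/2, -2): H = 1015/4913.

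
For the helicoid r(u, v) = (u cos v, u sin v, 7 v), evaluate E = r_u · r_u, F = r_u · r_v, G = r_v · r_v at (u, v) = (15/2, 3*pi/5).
E = 1;  F = 0;  G = 421/4

Partials: r_u = (cos(v), sin(v), 0), r_v = (-u*sin(v), u*cos(v), 7). As functions of (u, v):
  E = r_u · r_u = 1,
  F = r_u · r_v = 0,
  G = r_v · r_v = u^2 + 49.
Evaluating at (u, v) = (15/2, 3*pi/5): E = 1, F = 0, G = 421/4.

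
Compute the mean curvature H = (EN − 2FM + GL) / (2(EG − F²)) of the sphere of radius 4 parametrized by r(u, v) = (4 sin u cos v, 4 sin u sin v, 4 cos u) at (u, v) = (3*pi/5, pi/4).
H = -1/4

With E = 16, F = 0, G = 16*sin(u)^2, L = -4*sin(u)/Abs(sin(u)), M = 0, N = -4*sin(u)^3/Abs(sin(u)), assemble
  H = (EN − 2FM + GL) / (2(EG − F²)) = -sin(u)/(4*Abs(sin(u))).
At (u, v) = (3*pi/5, pi/4): H = -1/4.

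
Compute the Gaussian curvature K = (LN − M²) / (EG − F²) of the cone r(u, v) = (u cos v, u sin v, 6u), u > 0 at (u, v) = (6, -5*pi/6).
K = 0

Coefficients of the first fundamental form: E = 37, F = 0, G = u^2.
Coefficients of the second fundamental form: L = 0, M = 0, N = 6*sqrt(37)*u^2/(37*Abs(u)).
Assemble K = (LN − M²)/(EG − F²) = 0. At (u, v) = (6, -5*pi/6): K = 0.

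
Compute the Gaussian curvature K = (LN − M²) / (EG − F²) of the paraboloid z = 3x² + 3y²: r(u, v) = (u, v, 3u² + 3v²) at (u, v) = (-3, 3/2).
K = 9/41209

Coefficients of the first fundamental form: E = 36*u^2 + 1, F = 36*u*v, G = 36*v^2 + 1.
Coefficients of the second fundamental form: L = 6/sqrt(36*u^2 + 36*v^2 + 1), M = 0, N = 6/sqrt(36*u^2 + 36*v^2 + 1).
Assemble K = (LN − M²)/(EG − F²) = 36/(1296*u^4 + 2592*u^2*v^2 + 72*u^2 + 1296*v^4 + 72*v^2 + 1). At (u, v) = (-3, 3/2): K = 9/41209.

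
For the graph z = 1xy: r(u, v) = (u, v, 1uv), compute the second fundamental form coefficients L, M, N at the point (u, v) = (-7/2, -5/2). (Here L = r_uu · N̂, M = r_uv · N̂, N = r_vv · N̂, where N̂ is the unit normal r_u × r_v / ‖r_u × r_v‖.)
L = 0;  M = sqrt(78)/39;  N = 0

Compute the unit normal N̂(u, v) = (-v/sqrt(u^2 + v^2 + 1), -u/sqrt(u^2 + v^2 + 1), 1/sqrt(u^2 + v^2 + 1)), and the second partials r_uu, r_uv, r_vv. Take dot products:
  L(u, v) = r_uu · N̂ = 0,
  M(u, v) = r_uv · N̂ = 1/sqrt(u^2 + v^2 + 1),
  N(u, v) = r_vv · N̂ = 0.
Evaluating at (u, v) = (-7/2, -5/2):
  L = 0, M = sqrt(78)/39, N = 0.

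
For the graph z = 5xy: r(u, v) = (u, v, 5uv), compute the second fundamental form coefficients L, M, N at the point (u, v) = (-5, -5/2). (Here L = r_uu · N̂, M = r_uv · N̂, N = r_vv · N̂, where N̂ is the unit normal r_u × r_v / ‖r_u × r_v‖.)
L = 0;  M = 10*sqrt(3129)/3129;  N = 0

Compute the unit normal N̂(u, v) = (-5*v/sqrt(25*u^2 + 25*v^2 + 1), -5*u/sqrt(25*u^2 + 25*v^2 + 1), 1/sqrt(25*u^2 + 25*v^2 + 1)), and the second partials r_uu, r_uv, r_vv. Take dot products:
  L(u, v) = r_uu · N̂ = 0,
  M(u, v) = r_uv · N̂ = 5/sqrt(25*u^2 + 25*v^2 + 1),
  N(u, v) = r_vv · N̂ = 0.
Evaluating at (u, v) = (-5, -5/2):
  L = 0, M = 10*sqrt(3129)/3129, N = 0.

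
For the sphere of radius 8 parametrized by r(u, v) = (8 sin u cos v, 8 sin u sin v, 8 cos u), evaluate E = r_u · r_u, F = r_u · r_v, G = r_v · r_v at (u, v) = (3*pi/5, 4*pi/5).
E = 64;  F = 0;  G = 8*sqrt(5) + 40

Partials: r_u = (8*cos(u)*cos(v), 8*sin(v)*cos(u), -8*sin(u)), r_v = (-8*sin(u)*sin(v), 8*sin(u)*cos(v), 0). As functions of (u, v):
  E = r_u · r_u = 64,
  F = r_u · r_v = 0,
  G = r_v · r_v = 64*sin(u)^2.
Evaluating at (u, v) = (3*pi/5, 4*pi/5): E = 64, F = 0, G = 8*sqrt(5) + 40.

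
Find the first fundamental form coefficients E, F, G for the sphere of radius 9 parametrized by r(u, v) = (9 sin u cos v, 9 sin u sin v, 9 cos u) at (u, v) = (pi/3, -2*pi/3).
E = 81;  F = 0;  G = 243/4

Partials: r_u = (9*cos(u)*cos(v), 9*sin(v)*cos(u), -9*sin(u)), r_v = (-9*sin(u)*sin(v), 9*sin(u)*cos(v), 0). As functions of (u, v):
  E = r_u · r_u = 81,
  F = r_u · r_v = 0,
  G = r_v · r_v = 81*sin(u)^2.
Evaluating at (u, v) = (pi/3, -2*pi/3): E = 81, F = 0, G = 243/4.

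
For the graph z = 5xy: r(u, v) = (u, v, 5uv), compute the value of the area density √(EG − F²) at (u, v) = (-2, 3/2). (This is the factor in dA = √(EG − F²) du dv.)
√(EG − F²)|_{(-2, 3/2)} = sqrt(629)/2

E = 25*v^2 + 1, F = 25*u*v, G = 25*u^2 + 1, so EG − F² = 25*u^2 + 25*v^2 + 1. Taking the positive square root: √(EG − F²) = sqrt(25*u^2 + 25*v^2 + 1). At (u, v) = (-2, 3/2): sqrt(629)/2.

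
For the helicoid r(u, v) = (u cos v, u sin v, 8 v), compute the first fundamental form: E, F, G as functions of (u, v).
E = 1;  F = 0;  G = u^2 + 64

Compute partials: r_u = (cos(v), sin(v), 0), r_v = (-u*sin(v), u*cos(v), 8). Then
  E = r_u · r_u = 1,
  F = r_u · r_v = 0,
  G = r_v · r_v = u^2 + 64.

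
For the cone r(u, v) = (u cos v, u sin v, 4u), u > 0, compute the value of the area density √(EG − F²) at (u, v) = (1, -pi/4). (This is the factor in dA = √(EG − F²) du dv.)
√(EG − F²)|_{(1, -pi/4)} = sqrt(17)

E = 17, F = 0, G = u^2, so EG − F² = 17*u^2. Taking the positive square root: √(EG − F²) = sqrt(17)*Abs(u). At (u, v) = (1, -pi/4): sqrt(17).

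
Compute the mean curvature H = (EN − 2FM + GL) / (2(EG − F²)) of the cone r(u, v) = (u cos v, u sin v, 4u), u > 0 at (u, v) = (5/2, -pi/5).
H = 4*sqrt(17)/85

With E = 17, F = 0, G = u^2, L = 0, M = 0, N = 4*sqrt(17)*u^2/(17*Abs(u)), assemble
  H = (EN − 2FM + GL) / (2(EG − F²)) = 2*sqrt(17)/(17*Abs(u)).
At (u, v) = (5/2, -pi/5): H = 4*sqrt(17)/85.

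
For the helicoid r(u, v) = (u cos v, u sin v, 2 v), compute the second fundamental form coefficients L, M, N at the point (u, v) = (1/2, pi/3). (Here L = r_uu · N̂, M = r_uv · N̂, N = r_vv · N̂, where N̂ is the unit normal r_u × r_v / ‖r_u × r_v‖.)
L = 0;  M = -4*sqrt(17)/17;  N = 0

Compute the unit normal N̂(u, v) = (2*sin(v)/sqrt(u^2 + 4), -2*cos(v)/sqrt(u^2 + 4), u/sqrt(u^2 + 4)), and the second partials r_uu, r_uv, r_vv. Take dot products:
  L(u, v) = r_uu · N̂ = 0,
  M(u, v) = r_uv · N̂ = -2/sqrt(u^2 + 4),
  N(u, v) = r_vv · N̂ = 0.
Evaluating at (u, v) = (1/2, pi/3):
  L = 0, M = -4*sqrt(17)/17, N = 0.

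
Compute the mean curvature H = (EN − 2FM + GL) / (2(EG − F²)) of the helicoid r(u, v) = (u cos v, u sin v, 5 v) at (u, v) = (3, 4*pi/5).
H = 0

With E = 1, F = 0, G = u^2 + 25, L = 0, M = -5/sqrt(u^2 + 25), N = 0, assemble
  H = (EN − 2FM + GL) / (2(EG − F²)) = 0.
At (u, v) = (3, 4*pi/5): H = 0.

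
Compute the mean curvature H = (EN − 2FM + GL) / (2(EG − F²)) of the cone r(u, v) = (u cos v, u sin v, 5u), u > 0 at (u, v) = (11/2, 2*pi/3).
H = 5*sqrt(26)/286

With E = 26, F = 0, G = u^2, L = 0, M = 0, N = 5*sqrt(26)*u^2/(26*Abs(u)), assemble
  H = (EN − 2FM + GL) / (2(EG − F²)) = 5*sqrt(26)/(52*Abs(u)).
At (u, v) = (11/2, 2*pi/3): H = 5*sqrt(26)/286.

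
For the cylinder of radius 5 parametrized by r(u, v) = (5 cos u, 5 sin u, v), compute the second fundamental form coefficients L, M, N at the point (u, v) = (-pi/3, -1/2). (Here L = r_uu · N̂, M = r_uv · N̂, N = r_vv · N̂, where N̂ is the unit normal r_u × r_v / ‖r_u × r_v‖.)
L = -5;  M = 0;  N = 0

Compute the unit normal N̂(u, v) = (cos(u), sin(u), 0), and the second partials r_uu, r_uv, r_vv. Take dot products:
  L(u, v) = r_uu · N̂ = -5,
  M(u, v) = r_uv · N̂ = 0,
  N(u, v) = r_vv · N̂ = 0.
Evaluating at (u, v) = (-pi/3, -1/2):
  L = -5, M = 0, N = 0.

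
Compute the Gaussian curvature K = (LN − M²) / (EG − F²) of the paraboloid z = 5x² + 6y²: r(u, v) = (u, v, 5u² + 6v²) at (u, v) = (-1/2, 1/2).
K = 30/961

Coefficients of the first fundamental form: E = 100*u^2 + 1, F = 120*u*v, G = 144*v^2 + 1.
Coefficients of the second fundamental form: L = 10/sqrt(100*u^2 + 144*v^2 + 1), M = 0, N = 12/sqrt(100*u^2 + 144*v^2 + 1).
Assemble K = (LN − M²)/(EG − F²) = 120/(10000*u^4 + 28800*u^2*v^2 + 200*u^2 + 20736*v^4 + 288*v^2 + 1). At (u, v) = (-1/2, 1/2): K = 30/961.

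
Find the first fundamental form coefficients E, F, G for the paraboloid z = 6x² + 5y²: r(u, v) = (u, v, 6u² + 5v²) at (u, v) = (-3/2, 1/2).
E = 325;  F = -90;  G = 26

Partials: r_u = (1, 0, 12*u), r_v = (0, 1, 10*v). As functions of (u, v):
  E = r_u · r_u = 144*u^2 + 1,
  F = r_u · r_v = 120*u*v,
  G = r_v · r_v = 100*v^2 + 1.
Evaluating at (u, v) = (-3/2, 1/2): E = 325, F = -90, G = 26.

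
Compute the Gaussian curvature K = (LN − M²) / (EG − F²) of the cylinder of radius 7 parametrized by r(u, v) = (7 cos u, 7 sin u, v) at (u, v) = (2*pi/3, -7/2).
K = 0

Coefficients of the first fundamental form: E = 49, F = 0, G = 1.
Coefficients of the second fundamental form: L = -7, M = 0, N = 0.
Assemble K = (LN − M²)/(EG − F²) = 0. At (u, v) = (2*pi/3, -7/2): K = 0.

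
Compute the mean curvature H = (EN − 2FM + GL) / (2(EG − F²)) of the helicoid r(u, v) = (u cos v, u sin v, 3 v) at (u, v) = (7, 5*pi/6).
H = 0

With E = 1, F = 0, G = u^2 + 9, L = 0, M = -3/sqrt(u^2 + 9), N = 0, assemble
  H = (EN − 2FM + GL) / (2(EG − F²)) = 0.
At (u, v) = (7, 5*pi/6): H = 0.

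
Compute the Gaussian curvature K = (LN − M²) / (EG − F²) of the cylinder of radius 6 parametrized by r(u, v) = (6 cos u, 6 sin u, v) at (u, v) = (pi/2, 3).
K = 0

Coefficients of the first fundamental form: E = 36, F = 0, G = 1.
Coefficients of the second fundamental form: L = -6, M = 0, N = 0.
Assemble K = (LN − M²)/(EG − F²) = 0. At (u, v) = (pi/2, 3): K = 0.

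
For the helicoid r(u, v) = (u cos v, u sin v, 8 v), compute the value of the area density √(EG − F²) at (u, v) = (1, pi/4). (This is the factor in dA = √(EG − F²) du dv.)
√(EG − F²)|_{(1, pi/4)} = sqrt(65)

E = 1, F = 0, G = u^2 + 64, so EG − F² = u^2 + 64. Taking the positive square root: √(EG − F²) = sqrt(u^2 + 64). At (u, v) = (1, pi/4): sqrt(65).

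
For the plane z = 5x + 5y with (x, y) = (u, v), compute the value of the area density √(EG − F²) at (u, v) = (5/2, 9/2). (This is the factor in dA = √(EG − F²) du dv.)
√(EG − F²)|_{(5/2, 9/2)} = sqrt(51)

E = 26, F = 25, G = 26, so EG − F² = 51. Taking the positive square root: √(EG − F²) = sqrt(51). At (u, v) = (5/2, 9/2): sqrt(51).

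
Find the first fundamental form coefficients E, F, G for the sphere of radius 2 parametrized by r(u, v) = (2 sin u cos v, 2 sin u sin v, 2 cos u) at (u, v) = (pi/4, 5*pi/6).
E = 4;  F = 0;  G = 2

Partials: r_u = (2*cos(u)*cos(v), 2*sin(v)*cos(u), -2*sin(u)), r_v = (-2*sin(u)*sin(v), 2*sin(u)*cos(v), 0). As functions of (u, v):
  E = r_u · r_u = 4,
  F = r_u · r_v = 0,
  G = r_v · r_v = 4*sin(u)^2.
Evaluating at (u, v) = (pi/4, 5*pi/6): E = 4, F = 0, G = 2.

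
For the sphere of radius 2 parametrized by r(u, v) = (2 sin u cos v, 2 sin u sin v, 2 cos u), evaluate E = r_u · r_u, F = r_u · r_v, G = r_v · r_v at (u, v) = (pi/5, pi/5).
E = 4;  F = 0;  G = 5/2 - sqrt(5)/2

Partials: r_u = (2*cos(u)*cos(v), 2*sin(v)*cos(u), -2*sin(u)), r_v = (-2*sin(u)*sin(v), 2*sin(u)*cos(v), 0). As functions of (u, v):
  E = r_u · r_u = 4,
  F = r_u · r_v = 0,
  G = r_v · r_v = 4*sin(u)^2.
Evaluating at (u, v) = (pi/5, pi/5): E = 4, F = 0, G = 5/2 - sqrt(5)/2.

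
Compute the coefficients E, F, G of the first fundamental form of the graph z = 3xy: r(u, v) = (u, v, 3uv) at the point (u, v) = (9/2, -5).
E = 226;  F = -405/2;  G = 733/4

Partials: r_u = (1, 0, 3*v), r_v = (0, 1, 3*u). As functions of (u, v):
  E = r_u · r_u = 9*v^2 + 1,
  F = r_u · r_v = 9*u*v,
  G = r_v · r_v = 9*u^2 + 1.
Evaluating at (u, v) = (9/2, -5): E = 226, F = -405/2, G = 733/4.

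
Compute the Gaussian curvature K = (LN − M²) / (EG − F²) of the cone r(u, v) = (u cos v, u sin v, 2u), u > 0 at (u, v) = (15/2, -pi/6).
K = 0

Coefficients of the first fundamental form: E = 5, F = 0, G = u^2.
Coefficients of the second fundamental form: L = 0, M = 0, N = 2*sqrt(5)*u^2/(5*Abs(u)).
Assemble K = (LN − M²)/(EG − F²) = 0. At (u, v) = (15/2, -pi/6): K = 0.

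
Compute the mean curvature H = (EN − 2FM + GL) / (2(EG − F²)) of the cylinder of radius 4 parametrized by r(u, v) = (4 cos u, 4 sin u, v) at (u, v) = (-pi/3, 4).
H = -1/8

With E = 16, F = 0, G = 1, L = -4, M = 0, N = 0, assemble
  H = (EN − 2FM + GL) / (2(EG − F²)) = -1/8.
At (u, v) = (-pi/3, 4): H = -1/8.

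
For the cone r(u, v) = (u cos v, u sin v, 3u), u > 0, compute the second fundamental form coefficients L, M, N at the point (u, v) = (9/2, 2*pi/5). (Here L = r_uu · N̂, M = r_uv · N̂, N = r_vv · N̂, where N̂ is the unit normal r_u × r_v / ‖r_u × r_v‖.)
L = 0;  M = 0;  N = 27*sqrt(10)/20

Compute the unit normal N̂(u, v) = (-3*sqrt(10)*u*cos(v)/(10*Abs(u)), -3*sqrt(10)*u*sin(v)/(10*Abs(u)), sqrt(10)*u/(10*Abs(u))), and the second partials r_uu, r_uv, r_vv. Take dot products:
  L(u, v) = r_uu · N̂ = 0,
  M(u, v) = r_uv · N̂ = 0,
  N(u, v) = r_vv · N̂ = 3*sqrt(10)*u^2/(10*Abs(u)).
Evaluating at (u, v) = (9/2, 2*pi/5):
  L = 0, M = 0, N = 27*sqrt(10)/20.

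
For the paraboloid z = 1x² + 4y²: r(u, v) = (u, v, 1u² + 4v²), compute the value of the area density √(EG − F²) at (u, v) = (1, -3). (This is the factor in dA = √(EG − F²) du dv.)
√(EG − F²)|_{(1, -3)} = sqrt(581)

E = 4*u^2 + 1, F = 16*u*v, G = 64*v^2 + 1, so EG − F² = 4*u^2 + 64*v^2 + 1. Taking the positive square root: √(EG − F²) = sqrt(4*u^2 + 64*v^2 + 1). At (u, v) = (1, -3): sqrt(581).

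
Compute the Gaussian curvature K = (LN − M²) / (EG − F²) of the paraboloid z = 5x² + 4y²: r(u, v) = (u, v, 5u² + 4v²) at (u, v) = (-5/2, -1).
K = 4/23805

Coefficients of the first fundamental form: E = 100*u^2 + 1, F = 80*u*v, G = 64*v^2 + 1.
Coefficients of the second fundamental form: L = 10/sqrt(100*u^2 + 64*v^2 + 1), M = 0, N = 8/sqrt(100*u^2 + 64*v^2 + 1).
Assemble K = (LN − M²)/(EG − F²) = 80/(10000*u^4 + 12800*u^2*v^2 + 200*u^2 + 4096*v^4 + 128*v^2 + 1). At (u, v) = (-5/2, -1): K = 4/23805.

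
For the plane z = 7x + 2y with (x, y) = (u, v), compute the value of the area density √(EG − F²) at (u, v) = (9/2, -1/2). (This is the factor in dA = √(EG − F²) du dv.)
√(EG − F²)|_{(9/2, -1/2)} = 3*sqrt(6)

E = 50, F = 14, G = 5, so EG − F² = 54. Taking the positive square root: √(EG − F²) = 3*sqrt(6). At (u, v) = (9/2, -1/2): 3*sqrt(6).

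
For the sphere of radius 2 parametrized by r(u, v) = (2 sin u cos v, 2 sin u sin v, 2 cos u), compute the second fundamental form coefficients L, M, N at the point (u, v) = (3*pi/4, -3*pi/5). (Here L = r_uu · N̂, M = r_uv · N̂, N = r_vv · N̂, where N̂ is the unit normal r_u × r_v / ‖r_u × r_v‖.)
L = -2;  M = 0;  N = -1

Compute the unit normal N̂(u, v) = (sin(u)^2*cos(v)/Abs(sin(u)), sin(u)^2*sin(v)/Abs(sin(u)), sin(2*u)/(2*Abs(sin(u)))), and the second partials r_uu, r_uv, r_vv. Take dot products:
  L(u, v) = r_uu · N̂ = -2*sin(u)/Abs(sin(u)),
  M(u, v) = r_uv · N̂ = 0,
  N(u, v) = r_vv · N̂ = -2*sin(u)^3/Abs(sin(u)).
Evaluating at (u, v) = (3*pi/4, -3*pi/5):
  L = -2, M = 0, N = -1.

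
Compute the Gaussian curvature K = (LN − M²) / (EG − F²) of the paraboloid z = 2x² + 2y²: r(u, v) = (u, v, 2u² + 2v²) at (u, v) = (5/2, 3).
K = 16/60025

Coefficients of the first fundamental form: E = 16*u^2 + 1, F = 16*u*v, G = 16*v^2 + 1.
Coefficients of the second fundamental form: L = 4/sqrt(16*u^2 + 16*v^2 + 1), M = 0, N = 4/sqrt(16*u^2 + 16*v^2 + 1).
Assemble K = (LN − M²)/(EG − F²) = 16/(256*u^4 + 512*u^2*v^2 + 32*u^2 + 256*v^4 + 32*v^2 + 1). At (u, v) = (5/2, 3): K = 16/60025.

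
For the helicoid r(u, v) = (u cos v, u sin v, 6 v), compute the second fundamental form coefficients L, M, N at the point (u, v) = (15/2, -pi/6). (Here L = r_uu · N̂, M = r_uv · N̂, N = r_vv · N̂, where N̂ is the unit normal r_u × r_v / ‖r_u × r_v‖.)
L = 0;  M = -4*sqrt(41)/41;  N = 0

Compute the unit normal N̂(u, v) = (6*sin(v)/sqrt(u^2 + 36), -6*cos(v)/sqrt(u^2 + 36), u/sqrt(u^2 + 36)), and the second partials r_uu, r_uv, r_vv. Take dot products:
  L(u, v) = r_uu · N̂ = 0,
  M(u, v) = r_uv · N̂ = -6/sqrt(u^2 + 36),
  N(u, v) = r_vv · N̂ = 0.
Evaluating at (u, v) = (15/2, -pi/6):
  L = 0, M = -4*sqrt(41)/41, N = 0.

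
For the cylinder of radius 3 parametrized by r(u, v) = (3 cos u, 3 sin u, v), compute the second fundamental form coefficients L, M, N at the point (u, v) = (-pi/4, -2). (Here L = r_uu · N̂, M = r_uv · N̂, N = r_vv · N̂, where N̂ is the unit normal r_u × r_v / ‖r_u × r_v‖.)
L = -3;  M = 0;  N = 0

Compute the unit normal N̂(u, v) = (cos(u), sin(u), 0), and the second partials r_uu, r_uv, r_vv. Take dot products:
  L(u, v) = r_uu · N̂ = -3,
  M(u, v) = r_uv · N̂ = 0,
  N(u, v) = r_vv · N̂ = 0.
Evaluating at (u, v) = (-pi/4, -2):
  L = -3, M = 0, N = 0.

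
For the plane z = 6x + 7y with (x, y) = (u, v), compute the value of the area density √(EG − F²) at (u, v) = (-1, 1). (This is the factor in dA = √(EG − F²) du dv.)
√(EG − F²)|_{(-1, 1)} = sqrt(86)

E = 37, F = 42, G = 50, so EG − F² = 86. Taking the positive square root: √(EG − F²) = sqrt(86). At (u, v) = (-1, 1): sqrt(86).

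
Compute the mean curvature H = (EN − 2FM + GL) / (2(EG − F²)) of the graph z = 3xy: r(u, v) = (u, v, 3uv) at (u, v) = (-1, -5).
H = -27*sqrt(235)/11045

With E = 9*v^2 + 1, F = 9*u*v, G = 9*u^2 + 1, L = 0, M = 3/sqrt(9*u^2 + 9*v^2 + 1), N = 0, assemble
  H = (EN − 2FM + GL) / (2(EG − F²)) = -27*u*v/(9*u^2 + 9*v^2 + 1)^(3/2).
At (u, v) = (-1, -5): H = -27*sqrt(235)/11045.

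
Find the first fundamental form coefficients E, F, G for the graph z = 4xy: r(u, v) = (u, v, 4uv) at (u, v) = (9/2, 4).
E = 257;  F = 288;  G = 325

Partials: r_u = (1, 0, 4*v), r_v = (0, 1, 4*u). As functions of (u, v):
  E = r_u · r_u = 16*v^2 + 1,
  F = r_u · r_v = 16*u*v,
  G = r_v · r_v = 16*u^2 + 1.
Evaluating at (u, v) = (9/2, 4): E = 257, F = 288, G = 325.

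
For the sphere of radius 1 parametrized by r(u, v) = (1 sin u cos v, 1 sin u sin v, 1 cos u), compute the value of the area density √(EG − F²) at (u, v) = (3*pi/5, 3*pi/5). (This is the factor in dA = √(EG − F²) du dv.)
√(EG − F²)|_{(3*pi/5, 3*pi/5)} = sqrt(2*sqrt(5) + 10)/4

E = 1, F = 0, G = sin(u)^2, so EG − F² = sin(u)^2. Taking the positive square root: √(EG − F²) = Abs(sin(u)). At (u, v) = (3*pi/5, 3*pi/5): sqrt(2*sqrt(5) + 10)/4.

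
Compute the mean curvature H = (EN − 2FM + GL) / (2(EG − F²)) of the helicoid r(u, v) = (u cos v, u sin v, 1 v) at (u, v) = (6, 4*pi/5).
H = 0

With E = 1, F = 0, G = u^2 + 1, L = 0, M = -1/sqrt(u^2 + 1), N = 0, assemble
  H = (EN − 2FM + GL) / (2(EG − F²)) = 0.
At (u, v) = (6, 4*pi/5): H = 0.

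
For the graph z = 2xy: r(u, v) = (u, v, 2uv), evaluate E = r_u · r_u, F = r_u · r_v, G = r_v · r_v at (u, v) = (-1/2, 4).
E = 65;  F = -8;  G = 2

Partials: r_u = (1, 0, 2*v), r_v = (0, 1, 2*u). As functions of (u, v):
  E = r_u · r_u = 4*v^2 + 1,
  F = r_u · r_v = 4*u*v,
  G = r_v · r_v = 4*u^2 + 1.
Evaluating at (u, v) = (-1/2, 4): E = 65, F = -8, G = 2.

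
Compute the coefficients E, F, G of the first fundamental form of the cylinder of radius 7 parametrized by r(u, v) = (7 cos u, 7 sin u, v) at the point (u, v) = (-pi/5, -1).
E = 49;  F = 0;  G = 1

Partials: r_u = (-7*sin(u), 7*cos(u), 0), r_v = (0, 0, 1). As functions of (u, v):
  E = r_u · r_u = 49,
  F = r_u · r_v = 0,
  G = r_v · r_v = 1.
Evaluating at (u, v) = (-pi/5, -1): E = 49, F = 0, G = 1.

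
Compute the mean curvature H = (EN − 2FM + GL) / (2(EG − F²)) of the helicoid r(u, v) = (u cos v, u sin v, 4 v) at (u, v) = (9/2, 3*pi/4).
H = 0

With E = 1, F = 0, G = u^2 + 16, L = 0, M = -4/sqrt(u^2 + 16), N = 0, assemble
  H = (EN − 2FM + GL) / (2(EG − F²)) = 0.
At (u, v) = (9/2, 3*pi/4): H = 0.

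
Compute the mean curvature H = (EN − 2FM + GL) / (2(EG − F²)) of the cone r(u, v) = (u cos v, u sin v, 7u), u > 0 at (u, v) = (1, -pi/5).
H = 7*sqrt(2)/20

With E = 50, F = 0, G = u^2, L = 0, M = 0, N = 7*sqrt(2)*u^2/(10*Abs(u)), assemble
  H = (EN − 2FM + GL) / (2(EG − F²)) = 7*sqrt(2)/(20*Abs(u)).
At (u, v) = (1, -pi/5): H = 7*sqrt(2)/20.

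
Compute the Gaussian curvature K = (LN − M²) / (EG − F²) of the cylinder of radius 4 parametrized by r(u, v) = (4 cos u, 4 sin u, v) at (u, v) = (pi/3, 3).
K = 0

Coefficients of the first fundamental form: E = 16, F = 0, G = 1.
Coefficients of the second fundamental form: L = -4, M = 0, N = 0.
Assemble K = (LN − M²)/(EG − F²) = 0. At (u, v) = (pi/3, 3): K = 0.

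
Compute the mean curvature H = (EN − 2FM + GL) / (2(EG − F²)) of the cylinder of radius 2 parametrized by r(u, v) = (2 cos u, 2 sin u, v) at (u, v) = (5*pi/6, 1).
H = -1/4

With E = 4, F = 0, G = 1, L = -2, M = 0, N = 0, assemble
  H = (EN − 2FM + GL) / (2(EG − F²)) = -1/4.
At (u, v) = (5*pi/6, 1): H = -1/4.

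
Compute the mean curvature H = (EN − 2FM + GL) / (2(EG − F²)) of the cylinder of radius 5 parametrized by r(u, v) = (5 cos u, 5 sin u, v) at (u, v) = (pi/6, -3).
H = -1/10

With E = 25, F = 0, G = 1, L = -5, M = 0, N = 0, assemble
  H = (EN − 2FM + GL) / (2(EG − F²)) = -1/10.
At (u, v) = (pi/6, -3): H = -1/10.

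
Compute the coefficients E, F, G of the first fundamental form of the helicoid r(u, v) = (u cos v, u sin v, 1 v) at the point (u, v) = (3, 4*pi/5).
E = 1;  F = 0;  G = 10

Partials: r_u = (cos(v), sin(v), 0), r_v = (-u*sin(v), u*cos(v), 1). As functions of (u, v):
  E = r_u · r_u = 1,
  F = r_u · r_v = 0,
  G = r_v · r_v = u^2 + 1.
Evaluating at (u, v) = (3, 4*pi/5): E = 1, F = 0, G = 10.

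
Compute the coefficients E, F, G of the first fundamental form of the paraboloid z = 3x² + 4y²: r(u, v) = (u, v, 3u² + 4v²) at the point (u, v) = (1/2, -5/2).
E = 10;  F = -60;  G = 401

Partials: r_u = (1, 0, 6*u), r_v = (0, 1, 8*v). As functions of (u, v):
  E = r_u · r_u = 36*u^2 + 1,
  F = r_u · r_v = 48*u*v,
  G = r_v · r_v = 64*v^2 + 1.
Evaluating at (u, v) = (1/2, -5/2): E = 10, F = -60, G = 401.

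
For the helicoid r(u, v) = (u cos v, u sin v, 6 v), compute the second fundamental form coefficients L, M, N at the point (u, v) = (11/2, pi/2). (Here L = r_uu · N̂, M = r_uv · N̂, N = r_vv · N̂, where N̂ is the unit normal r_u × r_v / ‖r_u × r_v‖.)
L = 0;  M = -12*sqrt(265)/265;  N = 0

Compute the unit normal N̂(u, v) = (6*sin(v)/sqrt(u^2 + 36), -6*cos(v)/sqrt(u^2 + 36), u/sqrt(u^2 + 36)), and the second partials r_uu, r_uv, r_vv. Take dot products:
  L(u, v) = r_uu · N̂ = 0,
  M(u, v) = r_uv · N̂ = -6/sqrt(u^2 + 36),
  N(u, v) = r_vv · N̂ = 0.
Evaluating at (u, v) = (11/2, pi/2):
  L = 0, M = -12*sqrt(265)/265, N = 0.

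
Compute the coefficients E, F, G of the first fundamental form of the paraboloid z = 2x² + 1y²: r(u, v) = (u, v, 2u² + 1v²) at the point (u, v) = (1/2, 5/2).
E = 5;  F = 10;  G = 26

Partials: r_u = (1, 0, 4*u), r_v = (0, 1, 2*v). As functions of (u, v):
  E = r_u · r_u = 16*u^2 + 1,
  F = r_u · r_v = 8*u*v,
  G = r_v · r_v = 4*v^2 + 1.
Evaluating at (u, v) = (1/2, 5/2): E = 5, F = 10, G = 26.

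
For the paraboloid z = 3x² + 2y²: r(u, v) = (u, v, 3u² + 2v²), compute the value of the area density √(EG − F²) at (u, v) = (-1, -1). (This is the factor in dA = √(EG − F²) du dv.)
√(EG − F²)|_{(-1, -1)} = sqrt(53)

E = 36*u^2 + 1, F = 24*u*v, G = 16*v^2 + 1, so EG − F² = 36*u^2 + 16*v^2 + 1. Taking the positive square root: √(EG − F²) = sqrt(36*u^2 + 16*v^2 + 1). At (u, v) = (-1, -1): sqrt(53).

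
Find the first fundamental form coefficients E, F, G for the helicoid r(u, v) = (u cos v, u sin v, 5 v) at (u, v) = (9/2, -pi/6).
E = 1;  F = 0;  G = 181/4

Partials: r_u = (cos(v), sin(v), 0), r_v = (-u*sin(v), u*cos(v), 5). As functions of (u, v):
  E = r_u · r_u = 1,
  F = r_u · r_v = 0,
  G = r_v · r_v = u^2 + 25.
Evaluating at (u, v) = (9/2, -pi/6): E = 1, F = 0, G = 181/4.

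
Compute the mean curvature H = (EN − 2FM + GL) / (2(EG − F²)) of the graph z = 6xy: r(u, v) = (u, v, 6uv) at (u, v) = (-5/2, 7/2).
H = 1890*sqrt(667)/444889

With E = 36*v^2 + 1, F = 36*u*v, G = 36*u^2 + 1, L = 0, M = 6/sqrt(36*u^2 + 36*v^2 + 1), N = 0, assemble
  H = (EN − 2FM + GL) / (2(EG − F²)) = -216*u*v/(36*u^2 + 36*v^2 + 1)^(3/2).
At (u, v) = (-5/2, 7/2): H = 1890*sqrt(667)/444889.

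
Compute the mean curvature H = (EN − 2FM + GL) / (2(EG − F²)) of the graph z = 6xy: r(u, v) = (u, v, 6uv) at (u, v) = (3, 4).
H = -2592*sqrt(901)/811801

With E = 36*v^2 + 1, F = 36*u*v, G = 36*u^2 + 1, L = 0, M = 6/sqrt(36*u^2 + 36*v^2 + 1), N = 0, assemble
  H = (EN − 2FM + GL) / (2(EG − F²)) = -216*u*v/(36*u^2 + 36*v^2 + 1)^(3/2).
At (u, v) = (3, 4): H = -2592*sqrt(901)/811801.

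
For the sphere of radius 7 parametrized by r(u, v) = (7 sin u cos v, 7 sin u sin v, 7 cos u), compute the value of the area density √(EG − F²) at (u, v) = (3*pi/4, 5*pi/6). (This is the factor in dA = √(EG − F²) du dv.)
√(EG − F²)|_{(3*pi/4, 5*pi/6)} = 49*sqrt(2)/2

E = 49, F = 0, G = 49*sin(u)^2, so EG − F² = 2401*sin(u)^2. Taking the positive square root: √(EG − F²) = 49*Abs(sin(u)). At (u, v) = (3*pi/4, 5*pi/6): 49*sqrt(2)/2.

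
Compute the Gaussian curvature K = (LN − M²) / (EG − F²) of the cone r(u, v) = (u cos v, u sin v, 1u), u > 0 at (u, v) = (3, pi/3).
K = 0

Coefficients of the first fundamental form: E = 2, F = 0, G = u^2.
Coefficients of the second fundamental form: L = 0, M = 0, N = sqrt(2)*u^2/(2*Abs(u)).
Assemble K = (LN − M²)/(EG − F²) = 0. At (u, v) = (3, pi/3): K = 0.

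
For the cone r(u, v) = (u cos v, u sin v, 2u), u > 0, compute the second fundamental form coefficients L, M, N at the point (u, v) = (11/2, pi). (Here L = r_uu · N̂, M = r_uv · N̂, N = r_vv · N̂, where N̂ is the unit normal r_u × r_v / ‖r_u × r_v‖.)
L = 0;  M = 0;  N = 11*sqrt(5)/5

Compute the unit normal N̂(u, v) = (-2*sqrt(5)*u*cos(v)/(5*Abs(u)), -2*sqrt(5)*u*sin(v)/(5*Abs(u)), sqrt(5)*u/(5*Abs(u))), and the second partials r_uu, r_uv, r_vv. Take dot products:
  L(u, v) = r_uu · N̂ = 0,
  M(u, v) = r_uv · N̂ = 0,
  N(u, v) = r_vv · N̂ = 2*sqrt(5)*u^2/(5*Abs(u)).
Evaluating at (u, v) = (11/2, pi):
  L = 0, M = 0, N = 11*sqrt(5)/5.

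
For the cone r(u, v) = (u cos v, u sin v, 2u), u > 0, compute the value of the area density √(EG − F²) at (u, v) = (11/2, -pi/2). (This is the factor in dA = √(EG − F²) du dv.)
√(EG − F²)|_{(11/2, -pi/2)} = 11*sqrt(5)/2

E = 5, F = 0, G = u^2, so EG − F² = 5*u^2. Taking the positive square root: √(EG − F²) = sqrt(5)*Abs(u). At (u, v) = (11/2, -pi/2): 11*sqrt(5)/2.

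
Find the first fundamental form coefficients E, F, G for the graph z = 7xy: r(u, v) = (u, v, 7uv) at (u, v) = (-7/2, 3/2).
E = 445/4;  F = -1029/4;  G = 2405/4

Partials: r_u = (1, 0, 7*v), r_v = (0, 1, 7*u). As functions of (u, v):
  E = r_u · r_u = 49*v^2 + 1,
  F = r_u · r_v = 49*u*v,
  G = r_v · r_v = 49*u^2 + 1.
Evaluating at (u, v) = (-7/2, 3/2): E = 445/4, F = -1029/4, G = 2405/4.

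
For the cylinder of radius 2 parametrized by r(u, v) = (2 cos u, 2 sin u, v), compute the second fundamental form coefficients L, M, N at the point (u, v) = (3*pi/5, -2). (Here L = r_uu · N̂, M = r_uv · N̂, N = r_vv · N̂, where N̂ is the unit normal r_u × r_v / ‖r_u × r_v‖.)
L = -2;  M = 0;  N = 0

Compute the unit normal N̂(u, v) = (cos(u), sin(u), 0), and the second partials r_uu, r_uv, r_vv. Take dot products:
  L(u, v) = r_uu · N̂ = -2,
  M(u, v) = r_uv · N̂ = 0,
  N(u, v) = r_vv · N̂ = 0.
Evaluating at (u, v) = (3*pi/5, -2):
  L = -2, M = 0, N = 0.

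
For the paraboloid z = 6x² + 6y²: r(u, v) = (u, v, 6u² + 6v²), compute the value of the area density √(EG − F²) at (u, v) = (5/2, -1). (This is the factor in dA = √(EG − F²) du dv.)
√(EG − F²)|_{(5/2, -1)} = sqrt(1045)

E = 144*u^2 + 1, F = 144*u*v, G = 144*v^2 + 1, so EG − F² = 144*u^2 + 144*v^2 + 1. Taking the positive square root: √(EG − F²) = sqrt(144*u^2 + 144*v^2 + 1). At (u, v) = (5/2, -1): sqrt(1045).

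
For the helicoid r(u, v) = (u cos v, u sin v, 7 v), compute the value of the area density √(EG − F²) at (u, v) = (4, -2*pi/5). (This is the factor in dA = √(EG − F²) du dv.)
√(EG − F²)|_{(4, -2*pi/5)} = sqrt(65)

E = 1, F = 0, G = u^2 + 49, so EG − F² = u^2 + 49. Taking the positive square root: √(EG − F²) = sqrt(u^2 + 49). At (u, v) = (4, -2*pi/5): sqrt(65).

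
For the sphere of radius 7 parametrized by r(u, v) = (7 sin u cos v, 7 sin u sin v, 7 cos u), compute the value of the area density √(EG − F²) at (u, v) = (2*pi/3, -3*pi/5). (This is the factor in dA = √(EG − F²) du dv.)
√(EG − F²)|_{(2*pi/3, -3*pi/5)} = 49*sqrt(3)/2

E = 49, F = 0, G = 49*sin(u)^2, so EG − F² = 2401*sin(u)^2. Taking the positive square root: √(EG − F²) = 49*Abs(sin(u)). At (u, v) = (2*pi/3, -3*pi/5): 49*sqrt(3)/2.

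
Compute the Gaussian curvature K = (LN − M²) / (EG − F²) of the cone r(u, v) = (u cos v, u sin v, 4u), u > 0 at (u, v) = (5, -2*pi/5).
K = 0

Coefficients of the first fundamental form: E = 17, F = 0, G = u^2.
Coefficients of the second fundamental form: L = 0, M = 0, N = 4*sqrt(17)*u^2/(17*Abs(u)).
Assemble K = (LN − M²)/(EG − F²) = 0. At (u, v) = (5, -2*pi/5): K = 0.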